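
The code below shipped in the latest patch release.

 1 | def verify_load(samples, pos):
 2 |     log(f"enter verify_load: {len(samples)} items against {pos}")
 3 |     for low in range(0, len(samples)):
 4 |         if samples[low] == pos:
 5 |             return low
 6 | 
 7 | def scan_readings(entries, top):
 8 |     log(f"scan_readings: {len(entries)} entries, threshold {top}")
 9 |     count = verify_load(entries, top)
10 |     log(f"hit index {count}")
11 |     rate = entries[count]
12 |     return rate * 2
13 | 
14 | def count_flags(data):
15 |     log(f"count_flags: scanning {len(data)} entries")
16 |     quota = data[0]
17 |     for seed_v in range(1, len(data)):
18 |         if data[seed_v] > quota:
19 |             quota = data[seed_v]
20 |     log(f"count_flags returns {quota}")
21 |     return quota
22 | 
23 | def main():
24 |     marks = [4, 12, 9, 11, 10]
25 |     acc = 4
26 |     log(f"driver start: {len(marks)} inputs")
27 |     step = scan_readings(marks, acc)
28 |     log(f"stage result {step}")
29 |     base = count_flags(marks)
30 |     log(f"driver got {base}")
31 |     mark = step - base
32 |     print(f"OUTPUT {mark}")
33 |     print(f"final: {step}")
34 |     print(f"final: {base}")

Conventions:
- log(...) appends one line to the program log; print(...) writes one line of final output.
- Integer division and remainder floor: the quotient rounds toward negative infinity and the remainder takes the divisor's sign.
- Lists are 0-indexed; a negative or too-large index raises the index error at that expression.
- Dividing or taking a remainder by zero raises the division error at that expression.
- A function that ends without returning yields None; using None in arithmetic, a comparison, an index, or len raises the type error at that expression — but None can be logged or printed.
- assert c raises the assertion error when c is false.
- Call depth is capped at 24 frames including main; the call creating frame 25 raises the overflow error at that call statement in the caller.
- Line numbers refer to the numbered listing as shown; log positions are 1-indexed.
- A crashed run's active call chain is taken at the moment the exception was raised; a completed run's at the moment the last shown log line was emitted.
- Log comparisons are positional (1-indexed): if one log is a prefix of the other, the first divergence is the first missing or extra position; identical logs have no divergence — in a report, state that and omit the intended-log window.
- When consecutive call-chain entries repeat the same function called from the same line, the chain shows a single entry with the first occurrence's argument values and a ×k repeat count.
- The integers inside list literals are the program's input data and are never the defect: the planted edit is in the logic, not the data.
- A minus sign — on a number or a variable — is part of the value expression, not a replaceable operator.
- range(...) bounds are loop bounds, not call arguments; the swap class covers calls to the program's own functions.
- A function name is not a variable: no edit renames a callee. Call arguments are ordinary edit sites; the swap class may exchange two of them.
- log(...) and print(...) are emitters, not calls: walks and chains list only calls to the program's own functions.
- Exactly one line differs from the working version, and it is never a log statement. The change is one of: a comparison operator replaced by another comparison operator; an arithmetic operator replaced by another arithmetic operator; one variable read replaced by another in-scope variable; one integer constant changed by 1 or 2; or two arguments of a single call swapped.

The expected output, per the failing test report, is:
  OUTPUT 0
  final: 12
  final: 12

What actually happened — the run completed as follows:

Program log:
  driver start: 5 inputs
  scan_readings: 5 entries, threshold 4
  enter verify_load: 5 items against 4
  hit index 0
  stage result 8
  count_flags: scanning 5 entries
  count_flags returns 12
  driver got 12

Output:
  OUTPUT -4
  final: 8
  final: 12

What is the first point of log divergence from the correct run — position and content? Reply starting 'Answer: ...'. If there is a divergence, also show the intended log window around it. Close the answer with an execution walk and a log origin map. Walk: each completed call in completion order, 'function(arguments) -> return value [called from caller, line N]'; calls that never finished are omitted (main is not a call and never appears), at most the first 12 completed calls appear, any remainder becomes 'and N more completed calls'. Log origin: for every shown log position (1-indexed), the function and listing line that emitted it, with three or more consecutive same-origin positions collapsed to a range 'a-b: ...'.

Answer: position 5; shown 'stage result 8' vs intended 'stage result 12'.
Intended log window:
  3: enter verify_load: 5 items against 4
  4: hit index 0
  5: stage result 12
  6: count_flags: scanning 5 entries
Execution walk:
  verify_load([4, 12, 9, 11, 10], 4) -> 0  [called from scan_readings, line 9]
  scan_readings([4, 12, 9, 11, 10], 4) -> 8  [called from main, line 27]
  count_flags([4, 12, 9, 11, 10]) -> 12  [called from main, line 29]
Origin of each log line:
  1: emitted by main (line 26)
  2: emitted by scan_readings (line 8)
  3: emitted by verify_load (line 2)
  4: emitted by scan_readings (line 10)
  5: emitted by main (line 28)
  6: emitted by count_flags (line 15)
  7: emitted by count_flags (line 20)
  8: emitted by main (line 30)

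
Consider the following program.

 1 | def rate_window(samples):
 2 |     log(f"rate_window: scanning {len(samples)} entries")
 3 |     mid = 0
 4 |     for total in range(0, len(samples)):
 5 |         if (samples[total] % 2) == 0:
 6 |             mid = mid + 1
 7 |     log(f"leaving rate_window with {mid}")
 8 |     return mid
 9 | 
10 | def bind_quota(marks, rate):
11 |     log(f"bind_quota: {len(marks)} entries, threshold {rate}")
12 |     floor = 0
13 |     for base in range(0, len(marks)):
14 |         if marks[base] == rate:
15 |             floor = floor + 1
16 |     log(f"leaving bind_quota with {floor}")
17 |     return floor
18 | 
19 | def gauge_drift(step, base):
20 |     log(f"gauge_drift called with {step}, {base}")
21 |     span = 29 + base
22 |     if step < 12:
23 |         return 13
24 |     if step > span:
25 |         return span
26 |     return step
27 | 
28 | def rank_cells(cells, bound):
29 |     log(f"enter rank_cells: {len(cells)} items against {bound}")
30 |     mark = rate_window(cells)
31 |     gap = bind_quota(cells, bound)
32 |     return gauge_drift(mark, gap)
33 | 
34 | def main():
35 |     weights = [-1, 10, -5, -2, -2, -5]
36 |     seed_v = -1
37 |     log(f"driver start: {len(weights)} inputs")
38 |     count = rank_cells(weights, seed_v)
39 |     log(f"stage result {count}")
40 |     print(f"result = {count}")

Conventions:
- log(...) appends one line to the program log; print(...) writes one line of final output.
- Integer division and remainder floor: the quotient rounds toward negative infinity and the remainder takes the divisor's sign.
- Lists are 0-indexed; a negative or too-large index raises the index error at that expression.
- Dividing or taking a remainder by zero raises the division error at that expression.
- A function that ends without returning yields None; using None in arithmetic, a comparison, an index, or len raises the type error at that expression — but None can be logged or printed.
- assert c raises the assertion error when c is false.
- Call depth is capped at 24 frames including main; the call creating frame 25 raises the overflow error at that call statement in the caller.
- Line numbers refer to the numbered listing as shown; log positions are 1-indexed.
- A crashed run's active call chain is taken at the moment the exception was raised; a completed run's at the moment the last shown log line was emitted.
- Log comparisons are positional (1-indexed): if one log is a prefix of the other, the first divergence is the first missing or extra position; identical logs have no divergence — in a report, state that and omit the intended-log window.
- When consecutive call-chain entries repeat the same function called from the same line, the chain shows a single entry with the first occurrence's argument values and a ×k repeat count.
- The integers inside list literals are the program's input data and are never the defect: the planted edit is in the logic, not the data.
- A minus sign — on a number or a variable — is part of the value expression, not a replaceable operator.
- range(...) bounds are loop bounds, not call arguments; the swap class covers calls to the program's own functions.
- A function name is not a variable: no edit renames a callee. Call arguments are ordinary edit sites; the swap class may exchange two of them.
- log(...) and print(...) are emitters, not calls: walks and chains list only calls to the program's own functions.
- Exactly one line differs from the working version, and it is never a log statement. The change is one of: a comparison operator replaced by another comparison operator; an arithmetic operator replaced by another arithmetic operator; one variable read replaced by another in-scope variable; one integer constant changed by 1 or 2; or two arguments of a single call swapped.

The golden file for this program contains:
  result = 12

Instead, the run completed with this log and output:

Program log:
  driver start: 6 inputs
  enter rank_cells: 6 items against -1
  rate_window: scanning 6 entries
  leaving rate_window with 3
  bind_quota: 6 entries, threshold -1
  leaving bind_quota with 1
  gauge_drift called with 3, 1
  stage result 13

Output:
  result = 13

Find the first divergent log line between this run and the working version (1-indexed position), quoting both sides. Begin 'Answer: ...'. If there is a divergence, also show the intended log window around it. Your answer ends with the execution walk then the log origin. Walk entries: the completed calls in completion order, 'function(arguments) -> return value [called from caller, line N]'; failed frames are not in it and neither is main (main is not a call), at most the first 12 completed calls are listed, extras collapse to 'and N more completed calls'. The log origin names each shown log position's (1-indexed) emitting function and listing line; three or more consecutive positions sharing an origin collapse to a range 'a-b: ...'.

Answer: position 8 — the shown line 'stage result 13' should read 'stage result 12'.
Intended log window:
  6: leaving bind_quota with 1
  7: gauge_drift called with 3, 1
  8: stage result 12
Execution walk:
  rate_window([-1, 10, -5, -2, -2, -5]) -> 3  [called from rank_cells, line 30]
  bind_quota([-1, 10, -5, -2, -2, -5], -1) -> 1  [called from rank_cells, line 31]
  gauge_drift(3, 1) -> 13  [called from rank_cells, line 32]
  rank_cells([-1, 10, -5, -2, -2, -5], -1) -> 13  [called from main, line 38]
Log origin:
  1: emitted by main (line 37)
  2: emitted by rank_cells (line 29)
  3: emitted by rate_window (line 2)
  4: emitted by rate_window (line 7)
  5: emitted by bind_quota (line 11)
  6: emitted by bind_quota (line 16)
  7: emitted by gauge_drift (line 20)
  8: emitted by main (line 39)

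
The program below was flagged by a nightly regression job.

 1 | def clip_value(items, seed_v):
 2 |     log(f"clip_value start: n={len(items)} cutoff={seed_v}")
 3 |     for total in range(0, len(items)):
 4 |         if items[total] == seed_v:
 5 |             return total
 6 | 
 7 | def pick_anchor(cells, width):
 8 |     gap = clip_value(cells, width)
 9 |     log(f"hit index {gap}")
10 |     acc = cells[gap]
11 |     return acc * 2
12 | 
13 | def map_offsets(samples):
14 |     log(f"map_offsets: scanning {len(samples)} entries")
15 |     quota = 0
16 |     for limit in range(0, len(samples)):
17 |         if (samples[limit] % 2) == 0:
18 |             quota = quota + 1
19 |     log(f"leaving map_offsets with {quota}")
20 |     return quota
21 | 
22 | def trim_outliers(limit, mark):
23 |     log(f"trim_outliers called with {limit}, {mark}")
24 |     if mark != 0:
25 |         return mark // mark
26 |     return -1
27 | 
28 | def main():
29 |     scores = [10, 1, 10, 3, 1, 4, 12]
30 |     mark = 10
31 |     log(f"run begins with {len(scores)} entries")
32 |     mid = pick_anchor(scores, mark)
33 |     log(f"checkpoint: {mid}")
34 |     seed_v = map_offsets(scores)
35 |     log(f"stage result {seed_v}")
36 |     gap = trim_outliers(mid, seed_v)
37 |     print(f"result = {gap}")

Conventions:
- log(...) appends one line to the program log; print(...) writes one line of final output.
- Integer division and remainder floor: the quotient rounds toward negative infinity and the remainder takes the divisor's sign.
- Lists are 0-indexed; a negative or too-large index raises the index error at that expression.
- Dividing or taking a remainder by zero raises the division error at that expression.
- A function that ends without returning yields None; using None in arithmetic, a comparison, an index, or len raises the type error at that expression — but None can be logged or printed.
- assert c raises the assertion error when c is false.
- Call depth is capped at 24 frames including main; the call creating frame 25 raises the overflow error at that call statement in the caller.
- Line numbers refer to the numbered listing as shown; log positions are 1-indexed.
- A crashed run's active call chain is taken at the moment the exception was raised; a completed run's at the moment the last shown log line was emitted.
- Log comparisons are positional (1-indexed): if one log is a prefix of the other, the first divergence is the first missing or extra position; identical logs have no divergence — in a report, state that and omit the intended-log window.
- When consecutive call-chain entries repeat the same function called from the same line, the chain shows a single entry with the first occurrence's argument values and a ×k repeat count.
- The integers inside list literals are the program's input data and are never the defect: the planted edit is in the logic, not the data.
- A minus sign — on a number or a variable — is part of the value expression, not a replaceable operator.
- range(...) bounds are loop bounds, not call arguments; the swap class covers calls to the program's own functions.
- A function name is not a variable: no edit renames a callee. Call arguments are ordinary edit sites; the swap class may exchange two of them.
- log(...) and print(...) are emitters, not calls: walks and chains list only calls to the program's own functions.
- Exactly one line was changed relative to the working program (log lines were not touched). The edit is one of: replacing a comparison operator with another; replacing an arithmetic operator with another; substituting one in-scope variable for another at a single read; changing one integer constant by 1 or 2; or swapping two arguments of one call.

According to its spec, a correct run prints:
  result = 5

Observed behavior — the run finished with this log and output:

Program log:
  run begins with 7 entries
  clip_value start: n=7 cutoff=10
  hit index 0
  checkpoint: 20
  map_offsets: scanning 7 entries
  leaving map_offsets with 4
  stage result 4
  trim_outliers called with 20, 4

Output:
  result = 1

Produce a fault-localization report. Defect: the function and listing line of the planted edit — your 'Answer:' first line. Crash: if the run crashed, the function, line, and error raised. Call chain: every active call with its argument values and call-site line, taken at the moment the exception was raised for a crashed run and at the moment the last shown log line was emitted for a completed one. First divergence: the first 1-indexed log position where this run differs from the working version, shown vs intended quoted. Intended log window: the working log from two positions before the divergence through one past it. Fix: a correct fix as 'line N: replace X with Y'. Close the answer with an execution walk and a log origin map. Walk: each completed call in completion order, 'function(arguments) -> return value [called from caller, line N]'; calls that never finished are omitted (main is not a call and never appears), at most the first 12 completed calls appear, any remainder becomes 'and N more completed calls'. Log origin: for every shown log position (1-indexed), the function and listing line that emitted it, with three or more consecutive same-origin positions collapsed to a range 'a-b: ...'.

Answer: the defect is in trim_outliers at line 25.
Key observation: Nothing in the log betrays the bug — only the output does.
Call chain: main -> trim_outliers(20, 4) (called at line 36).
First divergence: none — the logs agree in full.
Execution walk:
  clip_value([10, 1, 10, 3, 1, 4, 12], 10) -> 0  [called from pick_anchor, line 8]
  pick_anchor([10, 1, 10, 3, 1, 4, 12], 10) -> 20  [called from main, line 32]
  map_offsets([10, 1, 10, 3, 1, 4, 12]) -> 4  [called from main, line 34]
  trim_outliers(20, 4) -> 1  [called from main, line 36]
Log origin:
  1 — main, line 31
  2 — clip_value, line 2
  3 — pick_anchor, line 9
  4 — main, line 33
  5 — map_offsets, line 14
  6 — map_offsets, line 19
  7 — main, line 35
  8 — trim_outliers, line 23
A correct fix: line 25: replace `mark // mark` with `limit // mark`.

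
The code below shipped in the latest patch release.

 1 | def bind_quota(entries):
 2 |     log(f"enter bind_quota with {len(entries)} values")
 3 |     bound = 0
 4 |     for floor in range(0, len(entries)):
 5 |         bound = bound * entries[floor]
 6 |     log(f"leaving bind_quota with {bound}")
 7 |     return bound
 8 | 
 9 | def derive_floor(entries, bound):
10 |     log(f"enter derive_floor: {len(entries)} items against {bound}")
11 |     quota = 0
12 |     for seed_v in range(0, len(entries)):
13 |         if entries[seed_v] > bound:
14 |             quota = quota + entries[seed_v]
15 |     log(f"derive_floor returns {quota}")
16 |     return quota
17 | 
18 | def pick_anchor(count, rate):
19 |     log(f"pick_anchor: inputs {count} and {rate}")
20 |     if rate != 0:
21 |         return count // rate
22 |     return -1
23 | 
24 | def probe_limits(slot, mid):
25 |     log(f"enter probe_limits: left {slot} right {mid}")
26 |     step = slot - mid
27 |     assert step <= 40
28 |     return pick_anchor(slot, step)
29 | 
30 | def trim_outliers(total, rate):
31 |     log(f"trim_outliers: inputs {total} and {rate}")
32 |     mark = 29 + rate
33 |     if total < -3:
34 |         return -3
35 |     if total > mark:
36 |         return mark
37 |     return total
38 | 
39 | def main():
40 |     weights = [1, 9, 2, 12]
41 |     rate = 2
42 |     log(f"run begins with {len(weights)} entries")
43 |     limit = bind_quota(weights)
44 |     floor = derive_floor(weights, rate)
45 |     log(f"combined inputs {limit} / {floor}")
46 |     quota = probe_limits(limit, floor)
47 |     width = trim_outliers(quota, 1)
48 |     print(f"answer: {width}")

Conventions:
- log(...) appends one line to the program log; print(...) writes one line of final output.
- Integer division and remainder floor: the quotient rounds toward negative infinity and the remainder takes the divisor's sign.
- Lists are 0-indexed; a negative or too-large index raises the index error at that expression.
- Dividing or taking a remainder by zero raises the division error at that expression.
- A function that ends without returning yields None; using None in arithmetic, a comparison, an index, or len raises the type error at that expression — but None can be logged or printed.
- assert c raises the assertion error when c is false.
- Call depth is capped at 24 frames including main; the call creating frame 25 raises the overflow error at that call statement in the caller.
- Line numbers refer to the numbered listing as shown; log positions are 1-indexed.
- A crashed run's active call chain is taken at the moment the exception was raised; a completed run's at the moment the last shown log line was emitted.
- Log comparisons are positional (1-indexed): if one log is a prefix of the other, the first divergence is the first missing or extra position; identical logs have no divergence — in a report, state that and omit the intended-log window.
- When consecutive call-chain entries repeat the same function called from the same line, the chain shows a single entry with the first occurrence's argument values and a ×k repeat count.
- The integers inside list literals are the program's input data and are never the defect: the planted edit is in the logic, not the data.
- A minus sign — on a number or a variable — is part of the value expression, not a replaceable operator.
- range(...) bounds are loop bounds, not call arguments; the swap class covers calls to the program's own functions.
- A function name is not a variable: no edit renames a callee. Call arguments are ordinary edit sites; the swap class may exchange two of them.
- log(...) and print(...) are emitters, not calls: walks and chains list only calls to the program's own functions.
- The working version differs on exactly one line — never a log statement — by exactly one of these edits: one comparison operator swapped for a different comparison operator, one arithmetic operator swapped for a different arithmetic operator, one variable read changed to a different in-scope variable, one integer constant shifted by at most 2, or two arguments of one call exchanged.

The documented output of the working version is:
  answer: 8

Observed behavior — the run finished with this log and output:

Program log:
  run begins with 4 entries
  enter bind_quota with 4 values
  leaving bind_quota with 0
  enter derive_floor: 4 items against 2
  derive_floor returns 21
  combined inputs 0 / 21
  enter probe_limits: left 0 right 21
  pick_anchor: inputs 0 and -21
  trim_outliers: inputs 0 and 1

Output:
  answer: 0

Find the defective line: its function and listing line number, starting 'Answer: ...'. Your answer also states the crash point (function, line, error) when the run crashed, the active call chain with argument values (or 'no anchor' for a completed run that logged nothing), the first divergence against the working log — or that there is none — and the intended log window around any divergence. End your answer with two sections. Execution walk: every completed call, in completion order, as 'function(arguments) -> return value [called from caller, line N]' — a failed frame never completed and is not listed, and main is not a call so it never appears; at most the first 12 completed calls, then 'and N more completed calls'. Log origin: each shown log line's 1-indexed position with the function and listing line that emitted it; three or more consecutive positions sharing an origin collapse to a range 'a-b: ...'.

Answer: the defect is in bind_quota at line 5.
Key observation: The log first diverges at position 3: the faulty run prints 'leaving bind_quota with 0' where the working version prints 'leaving bind_quota with 24'.
Call chain: main -> trim_outliers(0, 1) (called at line 47).
First divergence: position 3 — shown 'leaving bind_quota with 0', intended 'leaving bind_quota with 24'.
Intended log window:
  1: run begins with 4 entries
  2: enter bind_quota with 4 values
  3: leaving bind_quota with 24
  4: enter derive_floor: 4 items against 2
Execution walk:
  bind_quota([1, 9, 2, 12]) -> 0  [called from main, line 43]
  derive_floor([1, 9, 2, 12], 2) -> 21  [called from main, line 44]
  pick_anchor(0, -21) -> 0  [called from probe_limits, line 28]
  probe_limits(0, 21) -> 0  [called from main, line 46]
  trim_outliers(0, 1) -> 0  [called from main, line 47]
Log origins:
  1: emitted by main (line 42)
  2: emitted by bind_quota (line 2)
  3: emitted by bind_quota (line 6)
  4: emitted by derive_floor (line 10)
  5: emitted by derive_floor (line 15)
  6: emitted by main (line 45)
  7: emitted by probe_limits (line 25)
  8: emitted by pick_anchor (line 19)
  9: emitted by trim_outliers (line 31)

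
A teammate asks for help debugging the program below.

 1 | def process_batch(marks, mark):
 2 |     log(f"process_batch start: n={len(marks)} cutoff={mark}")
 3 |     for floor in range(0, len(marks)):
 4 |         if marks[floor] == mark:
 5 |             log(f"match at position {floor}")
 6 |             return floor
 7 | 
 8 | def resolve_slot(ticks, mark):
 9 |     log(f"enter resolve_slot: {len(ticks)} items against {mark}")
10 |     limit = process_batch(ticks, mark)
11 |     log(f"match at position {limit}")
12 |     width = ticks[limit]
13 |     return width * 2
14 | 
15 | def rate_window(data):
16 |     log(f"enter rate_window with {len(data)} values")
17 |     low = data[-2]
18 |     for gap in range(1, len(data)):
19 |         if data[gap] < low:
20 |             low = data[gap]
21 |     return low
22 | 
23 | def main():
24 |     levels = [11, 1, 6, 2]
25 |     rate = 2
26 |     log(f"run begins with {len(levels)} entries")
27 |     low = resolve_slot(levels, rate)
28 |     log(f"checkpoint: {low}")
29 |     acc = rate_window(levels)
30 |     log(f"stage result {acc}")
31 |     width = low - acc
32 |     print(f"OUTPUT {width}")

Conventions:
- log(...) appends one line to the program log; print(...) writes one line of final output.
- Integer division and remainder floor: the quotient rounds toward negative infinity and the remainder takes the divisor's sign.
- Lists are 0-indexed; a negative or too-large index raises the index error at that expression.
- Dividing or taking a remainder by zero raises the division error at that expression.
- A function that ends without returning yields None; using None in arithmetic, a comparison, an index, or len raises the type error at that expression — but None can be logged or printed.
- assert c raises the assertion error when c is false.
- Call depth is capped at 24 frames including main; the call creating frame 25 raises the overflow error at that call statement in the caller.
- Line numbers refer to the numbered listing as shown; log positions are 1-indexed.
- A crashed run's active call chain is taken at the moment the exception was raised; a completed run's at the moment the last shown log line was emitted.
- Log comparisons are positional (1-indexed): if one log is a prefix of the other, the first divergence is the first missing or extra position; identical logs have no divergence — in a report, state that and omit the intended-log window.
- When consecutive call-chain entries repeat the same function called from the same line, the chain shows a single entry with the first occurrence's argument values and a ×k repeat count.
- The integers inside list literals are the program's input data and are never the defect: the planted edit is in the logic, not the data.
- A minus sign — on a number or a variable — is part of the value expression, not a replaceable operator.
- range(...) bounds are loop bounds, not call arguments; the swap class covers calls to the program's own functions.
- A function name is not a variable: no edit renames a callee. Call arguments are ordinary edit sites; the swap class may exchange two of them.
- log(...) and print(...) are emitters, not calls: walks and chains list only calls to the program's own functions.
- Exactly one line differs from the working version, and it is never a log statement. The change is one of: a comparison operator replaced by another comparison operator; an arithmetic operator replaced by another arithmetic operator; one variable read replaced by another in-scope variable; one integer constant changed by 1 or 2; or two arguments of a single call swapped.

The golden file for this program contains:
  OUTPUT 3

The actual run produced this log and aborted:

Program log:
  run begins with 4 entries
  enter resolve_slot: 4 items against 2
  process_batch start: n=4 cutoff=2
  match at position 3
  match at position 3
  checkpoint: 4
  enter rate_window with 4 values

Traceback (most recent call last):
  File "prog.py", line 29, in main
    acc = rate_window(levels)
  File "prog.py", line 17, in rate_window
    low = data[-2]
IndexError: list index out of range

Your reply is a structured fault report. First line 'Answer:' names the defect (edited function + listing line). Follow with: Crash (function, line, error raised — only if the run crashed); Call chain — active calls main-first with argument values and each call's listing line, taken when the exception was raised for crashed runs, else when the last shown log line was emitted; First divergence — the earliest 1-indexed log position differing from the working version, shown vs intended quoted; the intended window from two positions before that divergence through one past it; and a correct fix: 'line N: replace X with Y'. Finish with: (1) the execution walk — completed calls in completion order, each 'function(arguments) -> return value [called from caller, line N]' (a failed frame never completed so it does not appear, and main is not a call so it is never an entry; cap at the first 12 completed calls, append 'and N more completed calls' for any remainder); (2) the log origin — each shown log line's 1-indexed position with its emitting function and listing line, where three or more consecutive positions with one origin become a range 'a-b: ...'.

Answer: the defect is in rate_window at line 17.
Key observation: The faulty run's log stops after 7 lines; the working version's next line would be 'stage result 1'.
Crash: rate_window, line 17, IndexError.
Call chain: main -> rate_window([11, 1, 6, 2]) (called at line 29).
First divergence: position 8; the shown log stops at 7 lines while the working version next logs 'stage result 1'.
Intended log window:
  6: checkpoint: 4
  7: enter rate_window with 4 values
  8: stage result 1
Execution walk:
  process_batch([11, 1, 6, 2], 2) -> 3  [called from resolve_slot, line 10]
  resolve_slot([11, 1, 6, 2], 2) -> 4  [called from main, line 27]
Log line origins:
  1 — main, line 26
  2 — resolve_slot, line 9
  3 — process_batch, line 2
  4 — process_batch, line 5
  5 — resolve_slot, line 11
  6 — main, line 28
  7 — rate_window, line 16
A correct fix: line 17: replace `-2` with `0`.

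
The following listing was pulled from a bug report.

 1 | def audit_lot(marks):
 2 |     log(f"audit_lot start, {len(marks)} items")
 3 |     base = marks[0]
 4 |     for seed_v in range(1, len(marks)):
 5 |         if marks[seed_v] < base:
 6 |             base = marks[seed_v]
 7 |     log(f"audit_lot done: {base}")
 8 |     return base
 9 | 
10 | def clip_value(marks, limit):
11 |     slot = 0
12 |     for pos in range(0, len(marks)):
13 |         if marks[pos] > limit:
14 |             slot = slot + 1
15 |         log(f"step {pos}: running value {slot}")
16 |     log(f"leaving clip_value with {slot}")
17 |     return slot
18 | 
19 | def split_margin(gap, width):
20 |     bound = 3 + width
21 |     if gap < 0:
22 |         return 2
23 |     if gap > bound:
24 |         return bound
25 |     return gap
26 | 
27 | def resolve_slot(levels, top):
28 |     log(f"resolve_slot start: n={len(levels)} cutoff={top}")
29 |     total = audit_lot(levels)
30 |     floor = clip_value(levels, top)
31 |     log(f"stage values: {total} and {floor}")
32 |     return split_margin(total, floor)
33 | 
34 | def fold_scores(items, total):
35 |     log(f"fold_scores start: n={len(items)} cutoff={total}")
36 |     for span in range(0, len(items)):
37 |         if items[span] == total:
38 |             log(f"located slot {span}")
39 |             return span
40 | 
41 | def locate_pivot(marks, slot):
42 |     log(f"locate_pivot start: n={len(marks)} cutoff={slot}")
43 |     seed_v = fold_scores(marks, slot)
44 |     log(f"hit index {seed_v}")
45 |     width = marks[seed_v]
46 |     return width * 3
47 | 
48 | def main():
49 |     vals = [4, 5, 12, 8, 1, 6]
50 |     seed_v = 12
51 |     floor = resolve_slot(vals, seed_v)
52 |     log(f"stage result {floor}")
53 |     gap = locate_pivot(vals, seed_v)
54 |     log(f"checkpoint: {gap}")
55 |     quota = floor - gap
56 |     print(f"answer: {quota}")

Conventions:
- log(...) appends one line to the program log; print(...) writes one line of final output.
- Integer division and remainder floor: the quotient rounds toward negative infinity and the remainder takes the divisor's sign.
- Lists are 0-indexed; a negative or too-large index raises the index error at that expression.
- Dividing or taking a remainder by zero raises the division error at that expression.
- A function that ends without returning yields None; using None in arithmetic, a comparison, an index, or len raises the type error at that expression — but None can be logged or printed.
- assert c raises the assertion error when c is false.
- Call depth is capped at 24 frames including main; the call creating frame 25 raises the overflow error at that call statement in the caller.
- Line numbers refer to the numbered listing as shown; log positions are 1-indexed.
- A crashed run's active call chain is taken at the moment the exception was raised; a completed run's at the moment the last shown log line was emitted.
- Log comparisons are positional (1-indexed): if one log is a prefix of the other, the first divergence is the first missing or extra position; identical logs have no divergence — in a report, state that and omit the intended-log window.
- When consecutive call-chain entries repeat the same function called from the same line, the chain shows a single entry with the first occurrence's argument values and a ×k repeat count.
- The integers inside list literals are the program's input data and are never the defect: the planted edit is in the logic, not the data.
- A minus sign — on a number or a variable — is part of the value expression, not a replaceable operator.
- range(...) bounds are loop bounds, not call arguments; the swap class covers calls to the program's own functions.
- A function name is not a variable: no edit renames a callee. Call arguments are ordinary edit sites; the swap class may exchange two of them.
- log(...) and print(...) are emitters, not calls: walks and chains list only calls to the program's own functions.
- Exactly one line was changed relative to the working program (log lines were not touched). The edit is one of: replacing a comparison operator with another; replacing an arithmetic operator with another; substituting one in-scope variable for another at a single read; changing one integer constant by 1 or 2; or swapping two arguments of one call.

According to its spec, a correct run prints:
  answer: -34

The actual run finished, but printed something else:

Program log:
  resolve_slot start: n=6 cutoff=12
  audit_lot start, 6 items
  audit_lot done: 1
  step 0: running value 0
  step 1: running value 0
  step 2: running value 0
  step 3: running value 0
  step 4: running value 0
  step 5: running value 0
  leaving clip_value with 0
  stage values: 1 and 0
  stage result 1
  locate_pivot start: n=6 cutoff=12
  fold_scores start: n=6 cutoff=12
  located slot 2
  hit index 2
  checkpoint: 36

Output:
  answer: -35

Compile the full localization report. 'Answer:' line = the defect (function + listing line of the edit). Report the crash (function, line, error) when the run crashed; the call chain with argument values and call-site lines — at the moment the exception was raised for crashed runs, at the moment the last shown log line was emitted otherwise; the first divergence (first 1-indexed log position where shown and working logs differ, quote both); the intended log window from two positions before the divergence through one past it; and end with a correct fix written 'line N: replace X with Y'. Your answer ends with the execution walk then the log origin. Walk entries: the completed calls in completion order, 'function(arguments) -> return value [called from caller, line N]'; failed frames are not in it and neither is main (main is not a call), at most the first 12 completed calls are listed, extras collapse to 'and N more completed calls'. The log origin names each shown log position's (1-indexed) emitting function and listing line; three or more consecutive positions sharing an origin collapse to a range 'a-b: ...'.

Answer: the defect is in split_margin at line 21.
Core observation: The earliest visible damage is log position 12 — 'stage result 1' rather than the intended 'stage result 2'.
Call chain: main.
First divergence: position 12; shown 'stage result 1' vs intended 'stage result 2'.
Intended log window:
  10: leaving clip_value with 0
  11: stage values: 1 and 0
  12: stage result 2
  13: locate_pivot start: n=6 cutoff=12
Execution walk:
  audit_lot([4, 5, 12, 8, 1, 6]) -> 1  [called from resolve_slot, line 29]
  clip_value([4, 5, 12, 8, 1, 6], 12) -> 0  [called from resolve_slot, line 30]
  split_margin(1, 0) -> 1  [called from resolve_slot, line 32]
  resolve_slot([4, 5, 12, 8, 1, 6], 12) -> 1  [called from main, line 51]
  fold_scores([4, 5, 12, 8, 1, 6], 12) -> 2  [called from locate_pivot, line 43]
  locate_pivot([4, 5, 12, 8, 1, 6], 12) -> 36  [called from main, line 53]
Log origin:
  1: from resolve_slot, line 28
  2: from audit_lot, line 2
  3: from audit_lot, line 7
  4-9: from clip_value, line 15
  10: from clip_value, line 16
  11: from resolve_slot, line 31
  12: from main, line 52
  13: from locate_pivot, line 42
  14: from fold_scores, line 35
  15: from fold_scores, line 38
  16: from locate_pivot, line 44
  17: from main, line 54
A correct fix: line 21: replace `0` with `2`.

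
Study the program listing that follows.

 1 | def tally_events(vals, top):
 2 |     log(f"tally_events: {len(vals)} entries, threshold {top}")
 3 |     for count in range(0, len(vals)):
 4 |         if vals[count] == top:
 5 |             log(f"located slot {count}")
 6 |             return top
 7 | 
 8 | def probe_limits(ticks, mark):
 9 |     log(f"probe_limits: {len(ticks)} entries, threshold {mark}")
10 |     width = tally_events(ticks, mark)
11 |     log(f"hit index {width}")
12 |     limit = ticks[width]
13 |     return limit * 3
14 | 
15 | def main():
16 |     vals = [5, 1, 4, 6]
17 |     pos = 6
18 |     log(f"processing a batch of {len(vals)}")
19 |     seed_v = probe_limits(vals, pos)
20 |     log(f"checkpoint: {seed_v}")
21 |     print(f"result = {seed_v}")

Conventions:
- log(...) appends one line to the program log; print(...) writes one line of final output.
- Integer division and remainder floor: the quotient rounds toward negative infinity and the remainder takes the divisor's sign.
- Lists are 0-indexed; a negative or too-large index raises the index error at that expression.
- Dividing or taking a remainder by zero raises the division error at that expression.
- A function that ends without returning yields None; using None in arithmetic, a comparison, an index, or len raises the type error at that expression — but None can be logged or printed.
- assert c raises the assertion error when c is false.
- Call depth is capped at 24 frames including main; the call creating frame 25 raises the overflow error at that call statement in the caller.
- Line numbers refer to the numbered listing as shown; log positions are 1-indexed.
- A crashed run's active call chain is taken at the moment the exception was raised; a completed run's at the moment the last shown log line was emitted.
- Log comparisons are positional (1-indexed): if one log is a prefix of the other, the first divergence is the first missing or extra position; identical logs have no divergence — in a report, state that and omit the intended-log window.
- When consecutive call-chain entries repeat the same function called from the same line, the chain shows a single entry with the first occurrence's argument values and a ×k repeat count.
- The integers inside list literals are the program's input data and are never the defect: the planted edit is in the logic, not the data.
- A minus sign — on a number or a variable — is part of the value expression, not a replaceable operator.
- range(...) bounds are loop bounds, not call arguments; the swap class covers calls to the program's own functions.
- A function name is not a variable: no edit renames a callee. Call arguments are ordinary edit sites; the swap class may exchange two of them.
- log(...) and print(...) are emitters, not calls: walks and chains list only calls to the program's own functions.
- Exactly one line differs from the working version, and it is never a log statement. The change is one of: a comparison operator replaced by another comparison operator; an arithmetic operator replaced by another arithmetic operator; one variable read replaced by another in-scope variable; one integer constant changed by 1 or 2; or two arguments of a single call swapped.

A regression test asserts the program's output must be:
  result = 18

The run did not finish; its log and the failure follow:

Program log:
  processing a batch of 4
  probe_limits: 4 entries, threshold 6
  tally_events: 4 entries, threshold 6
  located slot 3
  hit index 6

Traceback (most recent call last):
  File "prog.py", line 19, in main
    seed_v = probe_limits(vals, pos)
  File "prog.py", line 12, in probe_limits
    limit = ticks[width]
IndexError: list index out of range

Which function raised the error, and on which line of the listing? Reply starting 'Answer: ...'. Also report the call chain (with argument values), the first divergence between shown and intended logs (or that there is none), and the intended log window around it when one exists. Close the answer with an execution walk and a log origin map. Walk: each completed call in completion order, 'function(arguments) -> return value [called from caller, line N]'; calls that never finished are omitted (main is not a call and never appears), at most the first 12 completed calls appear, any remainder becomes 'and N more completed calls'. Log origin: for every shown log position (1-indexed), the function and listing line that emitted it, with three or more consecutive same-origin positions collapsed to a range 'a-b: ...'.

Answer: the error was raised in probe_limits, line 12.
Core observation: The log first diverges at position 5: the faulty run prints 'hit index 6' where the working version prints 'hit index 3'.
Call chain: main -> probe_limits([5, 1, 4, 6], 6) (called at line 19).
First divergence: position 5 — the shown line 'hit index 6' should read 'hit index 3'.
Intended log window:
  3: tally_events: 4 entries, threshold 6
  4: located slot 3
  5: hit index 3
  6: checkpoint: 18
Execution walk:
  tally_events([5, 1, 4, 6], 6) -> 6  [called from probe_limits, line 10]
Log origin:
  1 — main, line 18
  2 — probe_limits, line 9
  3 — tally_events, line 2
  4 — tally_events, line 5
  5 — probe_limits, line 11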